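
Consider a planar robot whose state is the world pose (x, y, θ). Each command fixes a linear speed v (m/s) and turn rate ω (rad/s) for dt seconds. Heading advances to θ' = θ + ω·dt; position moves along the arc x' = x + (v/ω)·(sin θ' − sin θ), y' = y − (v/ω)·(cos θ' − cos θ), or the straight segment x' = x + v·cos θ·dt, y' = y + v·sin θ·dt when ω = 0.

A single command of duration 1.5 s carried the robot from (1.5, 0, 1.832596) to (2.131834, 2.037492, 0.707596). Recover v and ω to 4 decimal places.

v = 1.5000, ω = -0.7500

Δθ = 0.707596 − 1.832596 = -1.125000
ω = Δθ/dt = -1.125000/1.5 = -0.7500
R = −Δy/(cos θ' − cos θ) = -2.0000
v = R·ω = -2.0000·-0.7500 = 1.5000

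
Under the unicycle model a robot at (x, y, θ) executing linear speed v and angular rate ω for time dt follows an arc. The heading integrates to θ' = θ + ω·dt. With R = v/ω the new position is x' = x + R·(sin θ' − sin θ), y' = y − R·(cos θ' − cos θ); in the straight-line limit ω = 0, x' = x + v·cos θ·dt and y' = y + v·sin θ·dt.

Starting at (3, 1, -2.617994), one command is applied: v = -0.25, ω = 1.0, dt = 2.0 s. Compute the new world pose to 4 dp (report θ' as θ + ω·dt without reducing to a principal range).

(3.0199, 1.4203, -0.6180)

θ' = -2.6180 + 1.0·2.0 = -0.6180
R = v/ω = -0.25/1.0 = -0.2500
x' = 3 + -0.2500·(sin -0.6180 − sin -2.6180) = 3.0199
y' = 1 − -0.2500·(cos -0.6180 − cos -2.6180) = 1.4203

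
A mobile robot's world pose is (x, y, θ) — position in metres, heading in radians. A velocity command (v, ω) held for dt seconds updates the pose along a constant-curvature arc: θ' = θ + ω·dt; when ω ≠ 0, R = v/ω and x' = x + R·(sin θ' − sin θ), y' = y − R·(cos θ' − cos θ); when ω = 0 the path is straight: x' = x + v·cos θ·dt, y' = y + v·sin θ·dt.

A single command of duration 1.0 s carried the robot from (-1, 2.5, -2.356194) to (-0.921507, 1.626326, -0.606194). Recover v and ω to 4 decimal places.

Δθ = -0.606194 − -2.356194 = 1.750000
ω = Δθ/dt = 1.750000/1.0 = 1.7500
R = −Δy/(cos θ' − cos θ) = 0.5714
v = R·ω = 0.5714·1.7500 = 1.0000

v = 1.0000, ω = 1.7500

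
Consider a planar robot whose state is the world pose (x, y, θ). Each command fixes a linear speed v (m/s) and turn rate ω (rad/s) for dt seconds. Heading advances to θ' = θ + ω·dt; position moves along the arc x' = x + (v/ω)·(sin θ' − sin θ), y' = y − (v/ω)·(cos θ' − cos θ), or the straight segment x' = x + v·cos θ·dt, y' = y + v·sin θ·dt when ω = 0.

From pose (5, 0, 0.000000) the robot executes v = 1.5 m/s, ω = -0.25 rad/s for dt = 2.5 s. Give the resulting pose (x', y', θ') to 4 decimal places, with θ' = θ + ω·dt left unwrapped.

θ' = 0.0000 + -0.25·2.5 = -0.6250
R = v/ω = 1.5/-0.25 = -6.0000
x' = 5 + -6.0000·(sin -0.6250 − sin 0.0000) = 8.5106
y' = 0 − -6.0000·(cos -0.6250 − cos 0.0000) = -1.1342

(8.5106, -1.1342, -0.6250)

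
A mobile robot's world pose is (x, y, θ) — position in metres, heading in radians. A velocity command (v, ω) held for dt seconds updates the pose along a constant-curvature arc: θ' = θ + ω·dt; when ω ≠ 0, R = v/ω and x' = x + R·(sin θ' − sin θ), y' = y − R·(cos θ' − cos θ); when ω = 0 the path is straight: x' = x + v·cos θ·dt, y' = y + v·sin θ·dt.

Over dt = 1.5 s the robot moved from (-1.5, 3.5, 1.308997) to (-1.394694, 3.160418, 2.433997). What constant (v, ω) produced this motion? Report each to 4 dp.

v = -0.2500, ω = 0.7500

Δθ = 2.433997 − 1.308997 = 1.125000
ω = Δθ/dt = 1.125000/1.5 = 0.7500
R = −Δy/(cos θ' − cos θ) = -0.3333
v = R·ω = -0.3333·0.7500 = -0.2500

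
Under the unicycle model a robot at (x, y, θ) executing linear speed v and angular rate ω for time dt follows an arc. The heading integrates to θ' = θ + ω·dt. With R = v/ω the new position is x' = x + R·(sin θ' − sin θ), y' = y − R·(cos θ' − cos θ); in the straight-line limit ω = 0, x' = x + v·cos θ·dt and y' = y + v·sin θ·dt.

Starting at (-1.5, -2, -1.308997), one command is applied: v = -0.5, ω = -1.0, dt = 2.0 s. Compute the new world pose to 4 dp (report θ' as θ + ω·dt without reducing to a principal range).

θ' = -1.3090 + -1.0·2.0 = -3.3090
R = v/ω = -0.5/-1.0 = 0.5000
x' = -1.5 + 0.5000·(sin -3.3090 − sin -1.3090) = -0.9337
y' = -2 − 0.5000·(cos -3.3090 − cos -1.3090) = -1.3776

(-0.9337, -1.3776, -3.3090)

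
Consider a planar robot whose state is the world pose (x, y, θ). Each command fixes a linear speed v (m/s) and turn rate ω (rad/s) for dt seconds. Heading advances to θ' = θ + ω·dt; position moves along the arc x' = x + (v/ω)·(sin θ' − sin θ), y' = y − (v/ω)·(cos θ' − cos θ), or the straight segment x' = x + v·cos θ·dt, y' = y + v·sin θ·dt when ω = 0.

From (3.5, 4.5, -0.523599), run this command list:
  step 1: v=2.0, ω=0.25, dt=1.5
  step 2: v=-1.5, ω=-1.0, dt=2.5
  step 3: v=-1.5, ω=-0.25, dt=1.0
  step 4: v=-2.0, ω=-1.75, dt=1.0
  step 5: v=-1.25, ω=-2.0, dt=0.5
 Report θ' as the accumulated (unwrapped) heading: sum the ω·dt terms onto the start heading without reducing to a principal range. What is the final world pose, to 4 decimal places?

(8.3860, 5.2798, -5.6486)

step 1: θ'=-0.1486 (R=8.0000) → pose (6.3156, 3.5164, -0.1486)
step 2: θ'=-2.6486 (R=1.5000) → pose (5.8278, 6.3212, -2.6486)
step 3: θ'=-2.8986 (R=6.0000) → pose (7.2237, 6.8594, -2.8986)
step 4: θ'=-4.6486 (R=1.1429) → pose (8.6392, 5.8230, -4.6486)
step 5: θ'=-5.6486 (R=0.6250) → pose (8.3860, 5.2798, -5.6486)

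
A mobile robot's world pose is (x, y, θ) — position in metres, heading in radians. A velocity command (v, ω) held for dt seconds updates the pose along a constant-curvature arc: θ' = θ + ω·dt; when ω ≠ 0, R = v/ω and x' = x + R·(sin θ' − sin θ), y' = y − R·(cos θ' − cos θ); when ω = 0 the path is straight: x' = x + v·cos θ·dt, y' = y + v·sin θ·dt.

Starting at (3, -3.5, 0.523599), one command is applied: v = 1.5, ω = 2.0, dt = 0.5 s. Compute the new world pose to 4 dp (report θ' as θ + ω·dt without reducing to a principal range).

(3.3742, -2.8859, 1.5236)

θ' = 0.5236 + 2.0·0.5 = 1.5236
R = v/ω = 1.5/2.0 = 0.7500
x' = 3 + 0.7500·(sin 1.5236 − sin 0.5236) = 3.3742
y' = -3.5 − 0.7500·(cos 1.5236 − cos 0.5236) = -2.8859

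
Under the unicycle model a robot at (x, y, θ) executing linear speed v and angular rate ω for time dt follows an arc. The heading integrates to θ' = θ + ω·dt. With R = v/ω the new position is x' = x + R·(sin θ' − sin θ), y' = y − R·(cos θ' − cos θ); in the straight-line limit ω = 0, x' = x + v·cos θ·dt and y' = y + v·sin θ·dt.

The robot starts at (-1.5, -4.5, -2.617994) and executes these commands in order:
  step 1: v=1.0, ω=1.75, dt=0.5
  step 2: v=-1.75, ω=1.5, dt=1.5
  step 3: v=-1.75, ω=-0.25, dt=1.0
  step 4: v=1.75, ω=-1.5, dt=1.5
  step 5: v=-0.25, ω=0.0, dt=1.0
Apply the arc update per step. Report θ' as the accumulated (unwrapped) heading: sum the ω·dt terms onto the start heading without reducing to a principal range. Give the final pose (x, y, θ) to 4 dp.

step 1: θ'=-1.7430 (R=0.5714) → pose (-1.7773, -4.8970, -1.7430)
step 2: θ'=0.5070 (R=-1.1667) → pose (-3.4932, -3.6772, 0.5070)
step 3: θ'=0.2570 (R=7.0000) → pose (-5.1128, -4.3278, 0.2570)
step 4: θ'=-1.9930 (R=-1.1667) → pose (-3.7520, -5.9342, -1.9930)
step 5: θ'=-1.9930 (straight) → pose (-3.6496, -5.7062, -1.9930)

(-3.6496, -5.7062, -1.9930)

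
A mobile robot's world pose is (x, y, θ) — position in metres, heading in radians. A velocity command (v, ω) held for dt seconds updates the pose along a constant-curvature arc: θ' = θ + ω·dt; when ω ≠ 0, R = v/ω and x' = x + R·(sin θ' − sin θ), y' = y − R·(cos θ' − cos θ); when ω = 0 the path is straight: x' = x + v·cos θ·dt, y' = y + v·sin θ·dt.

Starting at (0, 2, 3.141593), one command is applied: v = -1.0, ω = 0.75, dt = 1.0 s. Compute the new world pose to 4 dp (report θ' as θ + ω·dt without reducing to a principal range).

(0.9089, 2.3577, 3.8916)

θ' = 3.1416 + 0.75·1.0 = 3.8916
R = v/ω = -1.0/0.75 = -1.3333
x' = 0 + -1.3333·(sin 3.8916 − sin 3.1416) = 0.9089
y' = 2 − -1.3333·(cos 3.8916 − cos 3.1416) = 2.3577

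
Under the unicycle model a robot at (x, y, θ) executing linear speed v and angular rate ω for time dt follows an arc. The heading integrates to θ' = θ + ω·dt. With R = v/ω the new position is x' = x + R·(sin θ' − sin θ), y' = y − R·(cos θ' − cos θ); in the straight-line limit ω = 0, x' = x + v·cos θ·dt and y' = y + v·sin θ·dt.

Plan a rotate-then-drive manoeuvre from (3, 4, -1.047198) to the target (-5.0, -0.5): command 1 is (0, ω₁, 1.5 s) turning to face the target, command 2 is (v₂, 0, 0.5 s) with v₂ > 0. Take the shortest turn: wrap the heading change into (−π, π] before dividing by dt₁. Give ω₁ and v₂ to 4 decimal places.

heading to target = atan2(-0.5−4, -5−3) = -2.6292
Δθ = wrap(-2.6292 − -1.0472) = -1.5820; ω₁ = Δθ/dt₁ = -1.0547
distance = √((-5−3)² + (-0.5−4)²) = 9.1788; v₂ = distance/dt₂ = 18.3576

ω₁ = -1.0547, v₂ = 18.3576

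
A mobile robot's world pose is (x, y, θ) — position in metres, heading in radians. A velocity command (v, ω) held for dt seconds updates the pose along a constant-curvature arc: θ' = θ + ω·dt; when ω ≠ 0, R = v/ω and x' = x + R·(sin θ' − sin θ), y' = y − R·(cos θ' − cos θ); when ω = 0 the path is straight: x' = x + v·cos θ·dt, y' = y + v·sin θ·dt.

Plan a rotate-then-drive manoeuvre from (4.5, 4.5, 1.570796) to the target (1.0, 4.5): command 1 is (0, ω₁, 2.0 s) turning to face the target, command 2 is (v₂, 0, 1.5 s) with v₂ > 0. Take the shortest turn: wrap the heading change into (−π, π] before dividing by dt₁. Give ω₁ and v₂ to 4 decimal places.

heading to target = atan2(4.5−4.5, 1−4.5) = 3.1416
Δθ = wrap(3.1416 − 1.5708) = 1.5708; ω₁ = Δθ/dt₁ = 0.7854
distance = √((1−4.5)² + (4.5−4.5)²) = 3.5000; v₂ = distance/dt₂ = 2.3333

ω₁ = 0.7854, v₂ = 2.3333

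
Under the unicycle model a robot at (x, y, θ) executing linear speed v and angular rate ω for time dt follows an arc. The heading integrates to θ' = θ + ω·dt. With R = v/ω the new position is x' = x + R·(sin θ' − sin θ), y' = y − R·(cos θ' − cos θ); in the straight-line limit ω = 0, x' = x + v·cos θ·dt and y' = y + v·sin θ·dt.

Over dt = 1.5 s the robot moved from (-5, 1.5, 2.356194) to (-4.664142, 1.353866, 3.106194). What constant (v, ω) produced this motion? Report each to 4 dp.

Δθ = 3.106194 − 2.356194 = 0.750000
ω = Δθ/dt = 0.750000/1.5 = 0.5000
R = Δx/(sin θ' − sin θ) = -0.5000
v = R·ω = -0.5000·0.5000 = -0.2500

v = -0.2500, ω = 0.5000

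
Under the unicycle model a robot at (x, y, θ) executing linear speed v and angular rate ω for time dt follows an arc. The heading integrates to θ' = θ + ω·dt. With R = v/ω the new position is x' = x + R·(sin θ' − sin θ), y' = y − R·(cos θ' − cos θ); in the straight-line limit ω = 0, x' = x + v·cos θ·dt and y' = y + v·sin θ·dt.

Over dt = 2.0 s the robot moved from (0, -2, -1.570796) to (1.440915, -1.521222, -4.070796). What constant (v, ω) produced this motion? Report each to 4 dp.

v = -1.0000, ω = -1.2500

Δθ = -4.070796 − -1.570796 = -2.500000
ω = Δθ/dt = -2.500000/2.0 = -1.2500
R = Δx/(sin θ' − sin θ) = 0.8000
v = R·ω = 0.8000·-1.2500 = -1.0000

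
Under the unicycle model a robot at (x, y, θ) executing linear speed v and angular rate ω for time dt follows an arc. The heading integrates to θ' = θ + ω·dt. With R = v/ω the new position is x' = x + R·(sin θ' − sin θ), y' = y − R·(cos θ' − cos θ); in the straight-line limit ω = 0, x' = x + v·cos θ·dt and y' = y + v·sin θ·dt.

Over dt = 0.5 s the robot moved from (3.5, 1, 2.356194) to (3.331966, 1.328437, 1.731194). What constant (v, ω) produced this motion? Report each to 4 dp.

v = 0.7500, ω = -1.2500

Δθ = 1.731194 − 2.356194 = -0.625000
ω = Δθ/dt = -0.625000/0.5 = -1.2500
R = −Δy/(cos θ' − cos θ) = -0.6000
v = R·ω = -0.6000·-1.2500 = 0.7500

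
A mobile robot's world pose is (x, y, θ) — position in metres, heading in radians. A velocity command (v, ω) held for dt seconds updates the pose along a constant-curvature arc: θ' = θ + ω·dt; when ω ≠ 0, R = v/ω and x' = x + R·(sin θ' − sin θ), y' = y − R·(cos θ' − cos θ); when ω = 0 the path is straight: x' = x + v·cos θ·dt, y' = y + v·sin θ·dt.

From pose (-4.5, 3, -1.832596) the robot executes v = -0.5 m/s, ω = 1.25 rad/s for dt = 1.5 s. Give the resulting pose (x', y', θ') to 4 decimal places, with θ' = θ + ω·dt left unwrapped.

(-4.9033, 3.5032, 0.0424)

θ' = -1.8326 + 1.25·1.5 = 0.0424
R = v/ω = -0.5/1.25 = -0.4000
x' = -4.5 + -0.4000·(sin 0.0424 − sin -1.8326) = -4.9033
y' = 3 − -0.4000·(cos 0.0424 − cos -1.8326) = 3.5032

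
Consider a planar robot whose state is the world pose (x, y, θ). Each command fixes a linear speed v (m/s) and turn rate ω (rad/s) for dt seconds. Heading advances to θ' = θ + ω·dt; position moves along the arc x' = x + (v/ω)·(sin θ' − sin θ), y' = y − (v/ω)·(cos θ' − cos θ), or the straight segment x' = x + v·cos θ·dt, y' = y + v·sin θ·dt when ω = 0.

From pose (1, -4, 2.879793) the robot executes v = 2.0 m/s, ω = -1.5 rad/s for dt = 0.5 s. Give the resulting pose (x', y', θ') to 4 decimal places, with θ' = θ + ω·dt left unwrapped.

(0.2147, -3.4192, 2.1298)

θ' = 2.8798 + -1.5·0.5 = 2.1298
R = v/ω = 2.0/-1.5 = -1.3333
x' = 1 + -1.3333·(sin 2.1298 − sin 2.8798) = 0.2147
y' = -4 − -1.3333·(cos 2.1298 − cos 2.8798) = -3.4192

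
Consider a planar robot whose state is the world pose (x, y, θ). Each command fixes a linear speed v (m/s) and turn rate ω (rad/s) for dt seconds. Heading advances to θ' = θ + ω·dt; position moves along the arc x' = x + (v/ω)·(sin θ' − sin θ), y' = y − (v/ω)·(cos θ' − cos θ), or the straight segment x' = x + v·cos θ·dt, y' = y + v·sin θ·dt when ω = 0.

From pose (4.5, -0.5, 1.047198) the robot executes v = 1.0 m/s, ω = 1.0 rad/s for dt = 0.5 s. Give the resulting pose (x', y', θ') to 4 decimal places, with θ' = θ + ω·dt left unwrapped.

θ' = 1.0472 + 1.0·0.5 = 1.5472
R = v/ω = 1.0/1.0 = 1.0000
x' = 4.5 + 1.0000·(sin 1.5472 − sin 1.0472) = 4.6337
y' = -0.5 − 1.0000·(cos 1.5472 − cos 1.0472) = -0.0236

(4.6337, -0.0236, 1.5472)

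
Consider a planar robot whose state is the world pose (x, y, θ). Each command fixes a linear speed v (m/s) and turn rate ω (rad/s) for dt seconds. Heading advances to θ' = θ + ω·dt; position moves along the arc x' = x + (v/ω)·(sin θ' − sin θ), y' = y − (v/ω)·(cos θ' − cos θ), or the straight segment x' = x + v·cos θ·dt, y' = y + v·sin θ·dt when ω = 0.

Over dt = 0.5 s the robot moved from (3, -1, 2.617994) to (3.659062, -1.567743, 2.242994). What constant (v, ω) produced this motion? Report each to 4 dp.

Δθ = 2.242994 − 2.617994 = -0.375000
ω = Δθ/dt = -0.375000/0.5 = -0.7500
R = Δx/(sin θ' − sin θ) = 2.3333
v = R·ω = 2.3333·-0.7500 = -1.7500

v = -1.7500, ω = -0.7500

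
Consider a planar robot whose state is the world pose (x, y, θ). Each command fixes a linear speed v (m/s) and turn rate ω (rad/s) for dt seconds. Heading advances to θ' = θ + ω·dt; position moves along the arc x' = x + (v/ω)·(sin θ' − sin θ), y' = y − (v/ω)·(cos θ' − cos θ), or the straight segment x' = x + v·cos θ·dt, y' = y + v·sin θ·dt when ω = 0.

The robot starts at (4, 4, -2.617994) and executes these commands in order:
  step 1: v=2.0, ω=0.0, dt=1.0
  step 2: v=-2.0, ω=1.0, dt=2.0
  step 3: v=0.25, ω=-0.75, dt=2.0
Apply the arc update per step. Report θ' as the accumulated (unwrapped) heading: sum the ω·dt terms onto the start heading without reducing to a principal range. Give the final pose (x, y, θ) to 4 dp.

step 1: θ'=-2.6180 (straight) → pose (2.2679, 3.0000, -2.6180)
step 2: θ'=-0.6180 (R=-2.0000) → pose (2.4268, 6.3621, -0.6180)
step 3: θ'=-2.1180 (R=-0.3333) → pose (2.5183, 5.9170, -2.1180)

(2.5183, 5.9170, -2.1180)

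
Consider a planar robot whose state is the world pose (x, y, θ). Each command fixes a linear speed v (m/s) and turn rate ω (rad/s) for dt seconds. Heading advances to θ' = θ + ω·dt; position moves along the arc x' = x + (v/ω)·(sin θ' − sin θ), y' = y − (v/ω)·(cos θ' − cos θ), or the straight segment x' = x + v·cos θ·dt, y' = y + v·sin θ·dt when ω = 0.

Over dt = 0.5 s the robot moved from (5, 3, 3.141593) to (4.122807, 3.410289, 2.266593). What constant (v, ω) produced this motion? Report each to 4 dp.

v = 2.0000, ω = -1.7500

Δθ = 2.266593 − 3.141593 = -0.875000
ω = Δθ/dt = -0.875000/0.5 = -1.7500
R = Δx/(sin θ' − sin θ) = -1.1429
v = R·ω = -1.1429·-1.7500 = 2.0000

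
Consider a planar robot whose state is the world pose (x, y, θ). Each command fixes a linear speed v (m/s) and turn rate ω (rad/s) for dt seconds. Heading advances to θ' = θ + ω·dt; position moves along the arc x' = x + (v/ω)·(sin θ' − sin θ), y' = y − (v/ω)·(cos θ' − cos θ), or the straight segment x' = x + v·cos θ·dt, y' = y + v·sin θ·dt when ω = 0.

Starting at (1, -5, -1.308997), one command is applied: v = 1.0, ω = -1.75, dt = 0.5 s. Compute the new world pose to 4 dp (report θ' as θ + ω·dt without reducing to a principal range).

(0.9154, -5.4767, -2.1840)

θ' = -1.3090 + -1.75·0.5 = -2.1840
R = v/ω = 1.0/-1.75 = -0.5714
x' = 1 + -0.5714·(sin -2.1840 − sin -1.3090) = 0.9154
y' = -5 − -0.5714·(cos -2.1840 − cos -1.3090) = -5.4767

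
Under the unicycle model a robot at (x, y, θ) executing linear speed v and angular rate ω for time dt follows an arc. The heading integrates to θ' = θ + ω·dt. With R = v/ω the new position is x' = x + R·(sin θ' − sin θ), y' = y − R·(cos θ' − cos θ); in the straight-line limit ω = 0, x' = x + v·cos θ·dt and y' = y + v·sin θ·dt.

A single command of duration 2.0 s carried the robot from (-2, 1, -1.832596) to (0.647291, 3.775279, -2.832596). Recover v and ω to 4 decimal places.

Δθ = -2.832596 − -1.832596 = -1.000000
ω = Δθ/dt = -1.000000/2.0 = -0.5000
R = −Δy/(cos θ' − cos θ) = 4.0000
v = R·ω = 4.0000·-0.5000 = -2.0000

v = -2.0000, ω = -0.5000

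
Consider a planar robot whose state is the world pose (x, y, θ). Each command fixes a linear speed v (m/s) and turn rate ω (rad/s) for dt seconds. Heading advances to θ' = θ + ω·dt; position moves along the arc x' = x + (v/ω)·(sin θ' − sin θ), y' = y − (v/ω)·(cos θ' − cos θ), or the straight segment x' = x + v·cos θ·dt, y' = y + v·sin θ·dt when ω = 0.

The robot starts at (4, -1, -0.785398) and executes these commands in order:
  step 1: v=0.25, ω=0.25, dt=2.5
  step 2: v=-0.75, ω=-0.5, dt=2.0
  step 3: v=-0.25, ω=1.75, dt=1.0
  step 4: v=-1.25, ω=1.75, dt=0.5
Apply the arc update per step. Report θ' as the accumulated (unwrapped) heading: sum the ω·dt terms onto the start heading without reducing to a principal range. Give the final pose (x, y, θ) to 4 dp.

(2.8880, -0.8540, 1.4646)

step 1: θ'=-0.1604 (R=1.0000) → pose (4.5474, -1.2801, -0.1604)
step 2: θ'=-1.1604 (R=1.5000) → pose (3.4115, -0.3978, -1.1604)
step 3: θ'=0.5896 (R=-0.1429) → pose (3.2011, -0.3360, 0.5896)
step 4: θ'=1.4646 (R=-0.7143) → pose (2.8880, -0.8540, 1.4646)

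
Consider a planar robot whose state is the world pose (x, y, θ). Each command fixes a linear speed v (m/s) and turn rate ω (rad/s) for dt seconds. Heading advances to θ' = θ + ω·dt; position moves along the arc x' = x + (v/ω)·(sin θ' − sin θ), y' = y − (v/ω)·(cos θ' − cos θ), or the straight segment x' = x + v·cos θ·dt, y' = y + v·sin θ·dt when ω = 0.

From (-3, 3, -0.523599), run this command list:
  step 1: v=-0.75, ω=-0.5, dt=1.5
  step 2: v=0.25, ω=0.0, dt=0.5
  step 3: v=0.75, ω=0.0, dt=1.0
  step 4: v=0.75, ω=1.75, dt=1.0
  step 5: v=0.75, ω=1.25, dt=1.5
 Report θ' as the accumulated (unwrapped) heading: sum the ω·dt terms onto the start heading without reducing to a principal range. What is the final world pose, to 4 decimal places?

step 1: θ'=-1.2736 (R=1.5000) → pose (-3.6842, 3.8598, -1.2736)
step 2: θ'=-1.2736 (straight) → pose (-3.6476, 3.7403, -1.2736)
step 3: θ'=-1.2736 (straight) → pose (-3.4280, 3.0231, -1.2736)
step 4: θ'=0.4764 (R=0.4286) → pose (-2.8217, 2.7678, 0.4764)
step 5: θ'=2.3514 (R=0.6000) → pose (-2.6705, 3.7232, 2.3514)

(-2.6705, 3.7232, 2.3514)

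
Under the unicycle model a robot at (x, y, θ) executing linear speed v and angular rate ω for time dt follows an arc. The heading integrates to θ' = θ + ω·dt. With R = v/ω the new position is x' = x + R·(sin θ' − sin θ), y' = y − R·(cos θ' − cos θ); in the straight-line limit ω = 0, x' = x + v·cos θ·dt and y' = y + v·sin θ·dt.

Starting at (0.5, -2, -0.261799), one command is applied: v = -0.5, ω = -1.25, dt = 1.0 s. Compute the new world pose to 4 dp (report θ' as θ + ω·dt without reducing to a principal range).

θ' = -0.2618 + -1.25·1.0 = -1.5118
R = v/ω = -0.5/-1.25 = 0.4000
x' = 0.5 + 0.4000·(sin -1.5118 − sin -0.2618) = 0.2042
y' = -2 − 0.4000·(cos -1.5118 − cos -0.2618) = -1.6372

(0.2042, -1.6372, -1.5118)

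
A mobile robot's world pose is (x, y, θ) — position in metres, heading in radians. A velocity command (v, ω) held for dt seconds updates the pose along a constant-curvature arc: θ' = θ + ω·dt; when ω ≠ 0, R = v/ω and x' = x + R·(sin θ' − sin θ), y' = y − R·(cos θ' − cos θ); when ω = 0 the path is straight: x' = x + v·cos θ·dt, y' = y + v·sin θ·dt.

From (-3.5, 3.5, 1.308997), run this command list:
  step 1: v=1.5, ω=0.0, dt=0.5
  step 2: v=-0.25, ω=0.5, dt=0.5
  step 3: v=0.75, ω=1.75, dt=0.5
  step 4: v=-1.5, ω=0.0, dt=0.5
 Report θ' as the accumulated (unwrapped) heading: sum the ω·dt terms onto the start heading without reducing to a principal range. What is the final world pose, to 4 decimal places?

step 1: θ'=1.3090 (straight) → pose (-3.3059, 4.2244, 1.3090)
step 2: θ'=1.5590 (R=-0.5000) → pose (-3.3229, 4.1009, 1.5590)
step 3: θ'=2.4340 (R=0.4286) → pose (-3.4729, 4.4317, 2.4340)
step 4: θ'=2.4340 (straight) → pose (-2.9029, 3.9442, 2.4340)

(-2.9029, 3.9442, 2.4340)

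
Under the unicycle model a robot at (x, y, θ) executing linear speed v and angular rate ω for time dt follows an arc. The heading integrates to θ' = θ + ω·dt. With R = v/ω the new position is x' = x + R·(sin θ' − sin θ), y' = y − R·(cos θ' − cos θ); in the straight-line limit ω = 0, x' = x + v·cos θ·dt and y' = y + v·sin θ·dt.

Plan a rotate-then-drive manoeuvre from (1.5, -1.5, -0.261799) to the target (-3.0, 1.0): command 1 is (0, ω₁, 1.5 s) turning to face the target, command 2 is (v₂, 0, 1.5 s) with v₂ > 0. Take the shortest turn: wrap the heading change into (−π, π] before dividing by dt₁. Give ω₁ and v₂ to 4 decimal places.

heading to target = atan2(1−-1.5, -3−1.5) = 2.6345
Δθ = wrap(2.6345 − -0.2618) = 2.8963; ω₁ = Δθ/dt₁ = 1.9309
distance = √((-3−1.5)² + (1−-1.5)²) = 5.1478; v₂ = distance/dt₂ = 3.4319

ω₁ = 1.9309, v₂ = 3.4319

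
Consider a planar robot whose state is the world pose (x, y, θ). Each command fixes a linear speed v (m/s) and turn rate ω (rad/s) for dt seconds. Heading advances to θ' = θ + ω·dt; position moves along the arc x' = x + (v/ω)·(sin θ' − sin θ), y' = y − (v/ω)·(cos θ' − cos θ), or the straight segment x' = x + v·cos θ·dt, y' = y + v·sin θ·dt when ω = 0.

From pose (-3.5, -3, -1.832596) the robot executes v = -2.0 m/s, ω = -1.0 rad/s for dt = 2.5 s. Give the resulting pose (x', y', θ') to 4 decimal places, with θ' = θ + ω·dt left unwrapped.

θ' = -1.8326 + -1.0·2.5 = -4.3326
R = v/ω = -2.0/-1.0 = 2.0000
x' = -3.5 + 2.0000·(sin -4.3326 − sin -1.8326) = 0.2893
y' = -3 − 2.0000·(cos -4.3326 − cos -1.8326) = -2.7762

(0.2893, -2.7762, -4.3326)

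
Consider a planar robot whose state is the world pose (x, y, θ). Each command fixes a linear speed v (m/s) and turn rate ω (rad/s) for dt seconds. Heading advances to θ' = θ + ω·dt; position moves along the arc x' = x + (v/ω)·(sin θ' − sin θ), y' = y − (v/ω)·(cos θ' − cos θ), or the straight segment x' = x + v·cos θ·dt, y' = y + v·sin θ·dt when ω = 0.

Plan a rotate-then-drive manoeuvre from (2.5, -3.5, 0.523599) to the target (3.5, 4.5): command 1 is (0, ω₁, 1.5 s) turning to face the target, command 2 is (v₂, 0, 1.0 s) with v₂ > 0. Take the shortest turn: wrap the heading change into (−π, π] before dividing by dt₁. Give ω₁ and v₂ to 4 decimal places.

ω₁ = 0.6152, v₂ = 8.0623

heading to target = atan2(4.5−-3.5, 3.5−2.5) = 1.4464
Δθ = wrap(1.4464 − 0.5236) = 0.9228; ω₁ = Δθ/dt₁ = 0.6152
distance = √((3.5−2.5)² + (4.5−-3.5)²) = 8.0623; v₂ = distance/dt₂ = 8.0623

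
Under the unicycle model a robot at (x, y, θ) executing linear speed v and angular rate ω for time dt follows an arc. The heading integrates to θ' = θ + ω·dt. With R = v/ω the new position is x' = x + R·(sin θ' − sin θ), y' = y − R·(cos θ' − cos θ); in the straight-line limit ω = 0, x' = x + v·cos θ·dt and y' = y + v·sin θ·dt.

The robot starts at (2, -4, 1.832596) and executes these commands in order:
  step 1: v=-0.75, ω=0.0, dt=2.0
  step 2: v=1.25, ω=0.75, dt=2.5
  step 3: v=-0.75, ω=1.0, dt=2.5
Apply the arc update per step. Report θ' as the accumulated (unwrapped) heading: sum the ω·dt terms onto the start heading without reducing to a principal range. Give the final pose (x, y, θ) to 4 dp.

step 1: θ'=1.8326 (straight) → pose (2.3882, -5.4489, 1.8326)
step 2: θ'=3.7076 (R=1.6667) → pose (-0.1154, -4.4735, 3.7076)
step 3: θ'=6.2076 (R=-0.7500) → pose (-0.4610, -3.0926, 6.2076)

(-0.4610, -3.0926, 6.2076)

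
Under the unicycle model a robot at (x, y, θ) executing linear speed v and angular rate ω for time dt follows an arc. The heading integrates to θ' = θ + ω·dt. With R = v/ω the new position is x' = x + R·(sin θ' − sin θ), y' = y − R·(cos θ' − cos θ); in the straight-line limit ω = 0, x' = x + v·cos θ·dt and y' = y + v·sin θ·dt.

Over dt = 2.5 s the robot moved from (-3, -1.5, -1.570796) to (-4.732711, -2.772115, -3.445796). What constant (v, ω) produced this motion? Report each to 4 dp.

v = 1.0000, ω = -0.7500

Δθ = -3.445796 − -1.570796 = -1.875000
ω = Δθ/dt = -1.875000/2.5 = -0.7500
R = Δx/(sin θ' − sin θ) = -1.3333
v = R·ω = -1.3333·-0.7500 = 1.0000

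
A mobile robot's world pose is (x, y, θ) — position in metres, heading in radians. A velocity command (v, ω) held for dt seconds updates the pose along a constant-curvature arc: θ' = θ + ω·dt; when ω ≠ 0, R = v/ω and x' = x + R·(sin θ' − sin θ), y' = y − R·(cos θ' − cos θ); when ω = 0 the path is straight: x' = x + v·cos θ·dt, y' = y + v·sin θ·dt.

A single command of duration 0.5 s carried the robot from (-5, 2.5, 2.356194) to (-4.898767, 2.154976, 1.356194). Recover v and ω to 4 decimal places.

Δθ = 1.356194 − 2.356194 = -1.000000
ω = Δθ/dt = -1.000000/0.5 = -2.0000
R = −Δy/(cos θ' − cos θ) = 0.3750
v = R·ω = 0.3750·-2.0000 = -0.7500

v = -0.7500, ω = -2.0000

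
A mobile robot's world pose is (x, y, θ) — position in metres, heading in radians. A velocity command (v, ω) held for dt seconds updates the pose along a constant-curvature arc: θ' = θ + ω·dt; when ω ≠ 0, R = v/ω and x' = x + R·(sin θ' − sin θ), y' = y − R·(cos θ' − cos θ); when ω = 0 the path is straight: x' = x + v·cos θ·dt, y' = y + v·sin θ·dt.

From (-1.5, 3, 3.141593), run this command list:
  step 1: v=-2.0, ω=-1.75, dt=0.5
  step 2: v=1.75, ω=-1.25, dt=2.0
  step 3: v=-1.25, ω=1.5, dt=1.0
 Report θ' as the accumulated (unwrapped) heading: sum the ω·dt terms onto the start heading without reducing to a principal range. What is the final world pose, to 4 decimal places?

(-0.2123, 4.2880, 1.2666)

step 1: θ'=2.2666 (R=1.1429) → pose (-0.6228, 2.5897, 2.2666)
step 2: θ'=-0.2334 (R=-1.4000) → pose (0.7756, 4.8491, -0.2334)
step 3: θ'=1.2666 (R=-0.8333) → pose (-0.2123, 4.2880, 1.2666)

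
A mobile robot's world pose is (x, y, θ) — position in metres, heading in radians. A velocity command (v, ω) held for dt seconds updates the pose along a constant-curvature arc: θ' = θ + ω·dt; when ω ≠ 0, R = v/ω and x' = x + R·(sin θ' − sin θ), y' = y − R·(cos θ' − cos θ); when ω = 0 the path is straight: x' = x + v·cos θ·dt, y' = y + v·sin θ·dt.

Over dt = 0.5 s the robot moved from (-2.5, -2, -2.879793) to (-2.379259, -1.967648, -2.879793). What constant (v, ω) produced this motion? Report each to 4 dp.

Δθ = -2.879793 − -2.879793 = 0.000000
ω = Δθ/dt = 0.000000/0.5 = 0.0000
ω = 0 → v = (Δx·cos θ + Δy·sin θ)/dt = -0.2500

v = -0.2500, ω = 0.0000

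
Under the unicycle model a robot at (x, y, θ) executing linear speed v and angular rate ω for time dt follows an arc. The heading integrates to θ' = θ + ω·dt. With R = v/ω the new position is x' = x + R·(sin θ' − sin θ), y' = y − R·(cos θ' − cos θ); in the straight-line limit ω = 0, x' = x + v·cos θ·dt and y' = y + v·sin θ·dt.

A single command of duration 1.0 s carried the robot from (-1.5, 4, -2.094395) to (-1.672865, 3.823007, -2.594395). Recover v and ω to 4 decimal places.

Δθ = -2.594395 − -2.094395 = -0.500000
ω = Δθ/dt = -0.500000/1.0 = -0.5000
R = −Δy/(cos θ' − cos θ) = -0.5000
v = R·ω = -0.5000·-0.5000 = 0.2500

v = 0.2500, ω = -0.5000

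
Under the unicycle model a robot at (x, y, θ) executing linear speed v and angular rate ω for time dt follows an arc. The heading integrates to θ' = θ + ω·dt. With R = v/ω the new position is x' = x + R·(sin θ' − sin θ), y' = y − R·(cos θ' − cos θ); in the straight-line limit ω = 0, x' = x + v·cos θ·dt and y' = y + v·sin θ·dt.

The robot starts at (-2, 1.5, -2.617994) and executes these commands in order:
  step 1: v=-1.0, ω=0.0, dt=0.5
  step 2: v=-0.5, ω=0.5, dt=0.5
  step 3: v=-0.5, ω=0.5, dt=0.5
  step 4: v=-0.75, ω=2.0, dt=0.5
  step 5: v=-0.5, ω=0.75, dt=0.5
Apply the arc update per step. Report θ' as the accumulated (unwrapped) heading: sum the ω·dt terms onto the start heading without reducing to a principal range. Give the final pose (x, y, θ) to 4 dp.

(-1.3445, 2.6542, -0.7430)

step 1: θ'=-2.6180 (straight) → pose (-1.5670, 1.7500, -2.6180)
step 2: θ'=-2.3680 (R=-1.0000) → pose (-1.3683, 1.9006, -2.3680)
step 3: θ'=-2.1180 (R=-1.0000) → pose (-1.2130, 2.0957, -2.1180)
step 4: θ'=-1.1180 (R=-0.3750) → pose (-1.1960, 2.4549, -1.1180)
step 5: θ'=-0.7430 (R=-0.6667) → pose (-1.3445, 2.6542, -0.7430)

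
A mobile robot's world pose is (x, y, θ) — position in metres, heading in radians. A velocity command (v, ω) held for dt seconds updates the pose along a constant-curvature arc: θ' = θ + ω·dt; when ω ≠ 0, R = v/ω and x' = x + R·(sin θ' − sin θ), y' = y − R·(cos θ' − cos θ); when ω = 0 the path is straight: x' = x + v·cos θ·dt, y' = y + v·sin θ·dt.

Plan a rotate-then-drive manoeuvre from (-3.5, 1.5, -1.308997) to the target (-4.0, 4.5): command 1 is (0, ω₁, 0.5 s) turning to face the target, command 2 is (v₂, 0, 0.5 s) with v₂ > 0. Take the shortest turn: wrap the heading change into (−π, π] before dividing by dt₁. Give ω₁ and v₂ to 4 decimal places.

heading to target = atan2(4.5−1.5, -4−-3.5) = 1.7359
Δθ = wrap(1.7359 − -1.3090) = 3.0449; ω₁ = Δθ/dt₁ = 6.0899
distance = √((-4−-3.5)² + (4.5−1.5)²) = 3.0414; v₂ = distance/dt₂ = 6.0828

ω₁ = 6.0899, v₂ = 6.0828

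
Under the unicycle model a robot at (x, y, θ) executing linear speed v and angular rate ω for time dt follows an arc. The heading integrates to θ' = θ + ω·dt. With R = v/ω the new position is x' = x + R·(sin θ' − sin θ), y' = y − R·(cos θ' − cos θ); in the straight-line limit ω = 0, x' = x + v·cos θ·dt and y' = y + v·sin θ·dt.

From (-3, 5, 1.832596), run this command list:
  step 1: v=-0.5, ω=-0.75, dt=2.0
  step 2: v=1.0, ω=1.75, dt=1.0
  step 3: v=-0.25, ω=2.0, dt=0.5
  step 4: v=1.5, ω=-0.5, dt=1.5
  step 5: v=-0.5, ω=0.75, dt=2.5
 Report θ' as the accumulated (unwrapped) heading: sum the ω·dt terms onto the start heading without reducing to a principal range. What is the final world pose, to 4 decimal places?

(-3.9410, 6.0156, 4.2076)

step 1: θ'=0.3326 (R=0.6667) → pose (-3.4263, 4.1973, 0.3326)
step 2: θ'=2.0826 (R=0.5714) → pose (-3.1146, 5.0173, 2.0826)
step 3: θ'=3.0826 (R=-0.1250) → pose (-3.0130, 4.9537, 3.0826)
step 4: θ'=2.3326 (R=-3.0000) → pose (-5.0069, 5.8778, 2.3326)
step 5: θ'=4.2076 (R=-0.6667) → pose (-3.9410, 6.0156, 4.2076)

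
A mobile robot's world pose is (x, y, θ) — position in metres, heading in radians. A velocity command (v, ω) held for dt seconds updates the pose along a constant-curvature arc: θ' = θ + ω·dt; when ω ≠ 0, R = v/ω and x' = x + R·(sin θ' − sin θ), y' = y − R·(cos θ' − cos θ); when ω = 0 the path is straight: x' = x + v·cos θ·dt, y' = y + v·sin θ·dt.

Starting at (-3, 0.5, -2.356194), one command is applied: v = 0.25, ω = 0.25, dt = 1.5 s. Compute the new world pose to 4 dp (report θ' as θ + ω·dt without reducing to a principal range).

(-3.2099, 0.1919, -1.9812)

θ' = -2.3562 + 0.25·1.5 = -1.9812
R = v/ω = 0.25/0.25 = 1.0000
x' = -3 + 1.0000·(sin -1.9812 − sin -2.3562) = -3.2099
y' = 0.5 − 1.0000·(cos -1.9812 − cos -2.3562) = 0.1919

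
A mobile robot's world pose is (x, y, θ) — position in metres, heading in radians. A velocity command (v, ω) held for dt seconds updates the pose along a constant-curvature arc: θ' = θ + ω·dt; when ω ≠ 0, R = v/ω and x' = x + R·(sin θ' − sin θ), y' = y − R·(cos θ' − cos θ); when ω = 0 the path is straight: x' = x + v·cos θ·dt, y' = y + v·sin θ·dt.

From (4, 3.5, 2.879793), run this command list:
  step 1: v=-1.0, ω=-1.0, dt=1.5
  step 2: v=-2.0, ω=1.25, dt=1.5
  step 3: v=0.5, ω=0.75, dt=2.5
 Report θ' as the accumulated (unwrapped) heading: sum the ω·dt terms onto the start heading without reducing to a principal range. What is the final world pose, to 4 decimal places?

(5.9405, -0.4819, 5.1298)

step 1: θ'=1.3798 (R=1.0000) → pose (4.7230, 2.3442, 1.3798)
step 2: θ'=3.2548 (R=-1.6000) → pose (6.4746, 0.4507, 3.2548)
step 3: θ'=5.1298 (R=0.6667) → pose (5.9405, -0.4819, 5.1298)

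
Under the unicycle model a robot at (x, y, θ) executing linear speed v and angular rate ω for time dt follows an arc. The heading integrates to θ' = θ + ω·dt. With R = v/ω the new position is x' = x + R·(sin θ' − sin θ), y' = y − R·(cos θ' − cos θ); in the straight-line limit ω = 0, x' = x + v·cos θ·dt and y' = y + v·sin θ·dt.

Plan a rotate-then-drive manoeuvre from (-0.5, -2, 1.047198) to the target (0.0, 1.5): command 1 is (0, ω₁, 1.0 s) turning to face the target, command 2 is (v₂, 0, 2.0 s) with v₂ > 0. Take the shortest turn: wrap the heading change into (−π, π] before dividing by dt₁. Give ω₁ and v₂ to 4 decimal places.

heading to target = atan2(1.5−-2, 0−-0.5) = 1.4289
Δθ = wrap(1.4289 − 1.0472) = 0.3817; ω₁ = Δθ/dt₁ = 0.3817
distance = √((0−-0.5)² + (1.5−-2)²) = 3.5355; v₂ = distance/dt₂ = 1.7678

ω₁ = 0.3817, v₂ = 1.7678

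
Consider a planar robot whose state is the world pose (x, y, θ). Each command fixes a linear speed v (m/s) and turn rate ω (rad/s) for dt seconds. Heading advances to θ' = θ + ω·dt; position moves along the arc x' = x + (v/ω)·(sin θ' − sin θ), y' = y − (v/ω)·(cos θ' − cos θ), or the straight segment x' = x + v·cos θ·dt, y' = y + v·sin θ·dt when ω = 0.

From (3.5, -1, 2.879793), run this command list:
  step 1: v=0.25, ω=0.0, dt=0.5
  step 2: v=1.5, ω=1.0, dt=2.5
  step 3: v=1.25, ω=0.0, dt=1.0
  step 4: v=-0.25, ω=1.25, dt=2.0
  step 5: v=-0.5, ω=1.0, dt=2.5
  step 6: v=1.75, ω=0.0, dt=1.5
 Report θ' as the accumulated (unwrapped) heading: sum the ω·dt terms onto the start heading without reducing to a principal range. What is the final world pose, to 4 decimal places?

(1.6214, -6.8744, 10.3798)

step 1: θ'=2.8798 (straight) → pose (3.3793, -0.9676, 2.8798)
step 2: θ'=5.3798 (R=1.5000) → pose (1.8129, -3.3450, 5.3798)
step 3: θ'=5.3798 (straight) → pose (2.5866, -4.3267, 5.3798)
step 4: θ'=7.8798 (R=-0.2000) → pose (2.2296, -4.4557, 7.8798)
step 5: θ'=10.3798 (R=-0.5000) → pose (3.1375, -4.7316, 10.3798)
step 6: θ'=10.3798 (straight) → pose (1.6214, -6.8744, 10.3798)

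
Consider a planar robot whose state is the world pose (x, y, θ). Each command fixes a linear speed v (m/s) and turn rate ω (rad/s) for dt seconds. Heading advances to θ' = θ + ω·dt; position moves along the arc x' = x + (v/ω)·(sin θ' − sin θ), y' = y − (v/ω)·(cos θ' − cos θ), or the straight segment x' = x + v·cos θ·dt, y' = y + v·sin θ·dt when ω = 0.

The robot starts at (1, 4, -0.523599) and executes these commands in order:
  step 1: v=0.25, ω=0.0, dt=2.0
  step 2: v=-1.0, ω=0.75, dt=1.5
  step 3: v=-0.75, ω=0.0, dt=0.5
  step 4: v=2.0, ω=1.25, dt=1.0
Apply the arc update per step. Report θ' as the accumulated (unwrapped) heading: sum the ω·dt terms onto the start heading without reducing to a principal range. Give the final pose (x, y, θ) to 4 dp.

step 1: θ'=-0.5236 (straight) → pose (1.4330, 3.7500, -0.5236)
step 2: θ'=0.6014 (R=-1.3333) → pose (0.0119, 3.6947, 0.6014)
step 3: θ'=0.6014 (straight) → pose (-0.2973, 3.4825, 0.6014)
step 4: θ'=1.8514 (R=1.6000) → pose (0.3349, 5.2449, 1.8514)

(0.3349, 5.2449, 1.8514)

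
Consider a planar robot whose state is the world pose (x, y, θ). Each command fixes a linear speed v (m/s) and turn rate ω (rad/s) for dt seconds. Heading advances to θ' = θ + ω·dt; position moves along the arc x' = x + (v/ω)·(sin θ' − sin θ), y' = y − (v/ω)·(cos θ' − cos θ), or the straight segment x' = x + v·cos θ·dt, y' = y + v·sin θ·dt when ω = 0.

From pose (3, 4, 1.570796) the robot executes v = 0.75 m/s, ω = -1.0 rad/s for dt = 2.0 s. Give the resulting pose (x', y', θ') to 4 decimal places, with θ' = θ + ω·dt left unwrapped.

(4.0621, 4.6820, -0.4292)

θ' = 1.5708 + -1.0·2.0 = -0.4292
R = v/ω = 0.75/-1.0 = -0.7500
x' = 3 + -0.7500·(sin -0.4292 − sin 1.5708) = 4.0621
y' = 4 − -0.7500·(cos -0.4292 − cos 1.5708) = 4.6820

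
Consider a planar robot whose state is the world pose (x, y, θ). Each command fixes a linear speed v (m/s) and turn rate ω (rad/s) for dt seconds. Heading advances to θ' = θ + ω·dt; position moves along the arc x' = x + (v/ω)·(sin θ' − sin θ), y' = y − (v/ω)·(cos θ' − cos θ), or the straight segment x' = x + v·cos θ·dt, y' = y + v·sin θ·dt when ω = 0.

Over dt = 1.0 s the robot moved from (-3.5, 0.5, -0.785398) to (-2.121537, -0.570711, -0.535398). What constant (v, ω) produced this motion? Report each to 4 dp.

Δθ = -0.535398 − -0.785398 = 0.250000
ω = Δθ/dt = 0.250000/1.0 = 0.2500
R = Δx/(sin θ' − sin θ) = 7.0000
v = R·ω = 7.0000·0.2500 = 1.7500

v = 1.7500, ω = 0.2500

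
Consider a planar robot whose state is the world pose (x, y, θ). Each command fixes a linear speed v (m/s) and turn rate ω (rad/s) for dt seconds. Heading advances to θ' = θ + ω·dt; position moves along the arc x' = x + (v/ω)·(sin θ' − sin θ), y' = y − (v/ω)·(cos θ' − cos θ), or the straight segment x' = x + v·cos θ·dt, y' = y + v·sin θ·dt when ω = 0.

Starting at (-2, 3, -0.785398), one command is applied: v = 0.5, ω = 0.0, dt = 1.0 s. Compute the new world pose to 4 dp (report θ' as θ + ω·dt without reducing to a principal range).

θ' = -0.7854 + 0.0·1.0 = -0.7854
ω = 0 → straight: x' = -2 + 0.5·cos(-0.7854)·1.0 = -1.6464
y' = 3 + 0.5·sin(-0.7854)·1.0 = 2.6464

(-1.6464, 2.6464, -0.7854)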